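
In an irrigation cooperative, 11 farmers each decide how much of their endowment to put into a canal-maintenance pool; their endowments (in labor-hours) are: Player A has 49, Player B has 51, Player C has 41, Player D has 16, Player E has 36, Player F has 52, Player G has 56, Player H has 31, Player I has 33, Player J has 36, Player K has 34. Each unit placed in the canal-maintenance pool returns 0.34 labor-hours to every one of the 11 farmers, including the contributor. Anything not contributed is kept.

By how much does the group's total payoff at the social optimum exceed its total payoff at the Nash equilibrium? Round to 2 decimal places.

1191.90 labor-hours

The private return per contributed unit is 0.34 < 1 for everyone, so the Nash equilibrium is zero contribution and the group total is Σ E_j = 49 + 51 + 41 + 16 + 36 + 52 + 56 + 31 + 33 + 36 + 34 = 435.
Each contributed unit returns 3.740 to the group, so the social optimum is full contribution by everyone: group total = 3.740 × 435 = 1626.90.
Efficiency loss = (3.740 − 1) × 435 = 1191.90.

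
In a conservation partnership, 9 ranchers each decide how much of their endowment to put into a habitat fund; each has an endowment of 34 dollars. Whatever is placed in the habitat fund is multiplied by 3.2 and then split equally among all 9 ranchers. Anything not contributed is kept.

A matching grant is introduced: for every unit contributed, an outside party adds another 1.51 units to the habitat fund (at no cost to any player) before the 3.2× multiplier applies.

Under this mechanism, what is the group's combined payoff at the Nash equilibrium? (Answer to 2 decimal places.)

With the mechanism, a contributed unit returns 3.2 × 2.51 / 9 = 0.8924 per unit of net cost — still below 1 — so contributing 0 remains dominant for every player.
At the Nash equilibrium no one contributes; group total payoff = 9 × 34 = 306.

306.00 dollars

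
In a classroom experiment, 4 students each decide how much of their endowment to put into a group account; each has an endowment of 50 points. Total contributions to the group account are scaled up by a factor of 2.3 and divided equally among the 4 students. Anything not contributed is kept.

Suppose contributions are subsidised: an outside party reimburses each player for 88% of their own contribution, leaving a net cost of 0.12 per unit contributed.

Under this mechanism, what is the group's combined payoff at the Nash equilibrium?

636.00 points

The effective private return per unit is now (2.3/4) / 0.12 = 4.7917 > 1, so every player's dominant strategy flips to full contribution.
At the Nash equilibrium everyone contributes 50. Group total payoff = 4 × (50 × 0.88 + 2.3 × 50) = 636.00.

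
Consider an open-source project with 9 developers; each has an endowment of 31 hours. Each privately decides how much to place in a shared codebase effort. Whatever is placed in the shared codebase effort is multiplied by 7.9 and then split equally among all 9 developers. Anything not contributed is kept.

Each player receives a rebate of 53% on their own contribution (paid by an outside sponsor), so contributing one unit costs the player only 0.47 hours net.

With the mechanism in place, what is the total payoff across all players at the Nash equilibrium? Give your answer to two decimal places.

The effective private return per unit is now (7.9/9) / 0.47 = 1.8676 > 1, so every player's dominant strategy flips to full contribution.
At the Nash equilibrium everyone contributes 31. Group total payoff = 9 × (31 × 0.53 + 7.9 × 31) = 2351.97.

2351.97 hours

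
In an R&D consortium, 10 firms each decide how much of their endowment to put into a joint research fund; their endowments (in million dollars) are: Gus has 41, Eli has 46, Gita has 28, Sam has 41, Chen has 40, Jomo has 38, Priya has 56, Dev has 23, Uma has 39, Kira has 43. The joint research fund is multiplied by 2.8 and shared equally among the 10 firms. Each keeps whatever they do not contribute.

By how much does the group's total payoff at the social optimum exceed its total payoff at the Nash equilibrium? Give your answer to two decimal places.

711.00 million dollars

The private return per contributed unit is 2.8/10 = 0.2800 < 1 for every player regardless of endowment, so the Nash equilibrium is zero contribution and the group total is Σ E_j = 41 + 46 + 28 + 41 + 40 + 38 + 56 + 23 + 39 + 43 = 395.
Each contributed unit returns 2.800 to the group, so the social optimum is full contribution by everyone: group total = 2.800 × 395 = 1106.00.
Efficiency loss = (2.800 − 1) × 395 = 711.00.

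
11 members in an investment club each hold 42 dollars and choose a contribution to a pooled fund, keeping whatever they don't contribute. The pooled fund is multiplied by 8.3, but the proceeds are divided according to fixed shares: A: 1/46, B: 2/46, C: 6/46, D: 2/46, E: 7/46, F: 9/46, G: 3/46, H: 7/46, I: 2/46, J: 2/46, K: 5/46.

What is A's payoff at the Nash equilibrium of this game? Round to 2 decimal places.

Player j's private return per contributed unit is 8.3 × (j's share). Contributing is weakly dominant for j when that share is at least 1/8.3 = 0.1205, and contributing 0 is dominant otherwise.
C, E, F and H clear that bar, contributing 42 each; the remaining 7 contribute 0. Total contributed: 168.
A keeps 42 and receives 8.3 × 168 × 1/46 = 30.31 from the pooled fund, for a payoff of 72.31.

72.31 dollars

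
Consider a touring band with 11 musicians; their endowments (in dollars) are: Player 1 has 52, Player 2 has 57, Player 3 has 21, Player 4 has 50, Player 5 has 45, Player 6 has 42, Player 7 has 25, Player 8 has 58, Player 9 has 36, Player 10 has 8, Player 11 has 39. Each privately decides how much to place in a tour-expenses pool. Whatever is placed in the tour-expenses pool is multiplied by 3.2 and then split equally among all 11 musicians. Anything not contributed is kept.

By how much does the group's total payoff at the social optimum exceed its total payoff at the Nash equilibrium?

952.60 dollars

The private return per contributed unit is 3.2/11 = 0.2909 < 1 for every player regardless of endowment, so the Nash equilibrium is zero contribution and the group total is Σ E_j = 52 + 57 + 21 + 50 + 45 + 42 + 25 + 58 + 36 + 8 + 39 = 433.
Each contributed unit returns 3.200 to the group, so the social optimum is full contribution by everyone: group total = 3.200 × 433 = 1385.60.
Efficiency loss = (3.200 − 1) × 433 = 952.60.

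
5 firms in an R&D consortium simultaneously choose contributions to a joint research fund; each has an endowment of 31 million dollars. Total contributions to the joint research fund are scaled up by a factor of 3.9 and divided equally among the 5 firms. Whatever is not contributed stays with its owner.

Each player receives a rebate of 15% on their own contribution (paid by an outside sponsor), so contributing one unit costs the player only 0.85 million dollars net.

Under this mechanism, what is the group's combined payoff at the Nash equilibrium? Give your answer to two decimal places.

The effective private return is (3.9/5) / 0.85 = 0.9176, which is still under 1, so the mechanism doesn't change anyone's dominant strategy: zero contribution.
Everyone keeps their endowment and the group total is 5 × 31 = 155.

155.00 million dollars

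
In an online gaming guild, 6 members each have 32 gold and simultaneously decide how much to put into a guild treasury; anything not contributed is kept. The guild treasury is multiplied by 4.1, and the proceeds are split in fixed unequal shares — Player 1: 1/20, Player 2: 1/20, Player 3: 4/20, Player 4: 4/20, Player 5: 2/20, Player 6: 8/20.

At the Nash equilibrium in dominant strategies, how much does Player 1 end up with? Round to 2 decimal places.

38.56 gold

Player j's private return per contributed unit is 4.1 × (j's share). Contributing is weakly dominant for j when that share is at least 1/4.1 = 0.2439, and contributing 0 is dominant otherwise.
The only share above 0.2439 is Player 6's 8/20, contributing 32; the remaining 5 contribute 0. Total contributed: 32.
Player 1 keeps 32 and receives 4.1 × 32 × 1/20 = 6.56 from the guild treasury, for a payoff of 38.56.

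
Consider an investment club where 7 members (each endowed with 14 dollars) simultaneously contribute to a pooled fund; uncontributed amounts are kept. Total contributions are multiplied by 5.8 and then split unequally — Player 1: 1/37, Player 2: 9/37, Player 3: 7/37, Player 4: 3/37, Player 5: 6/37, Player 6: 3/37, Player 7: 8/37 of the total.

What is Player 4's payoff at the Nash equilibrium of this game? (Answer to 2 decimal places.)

For player j, contributing a unit is worthwhile iff 5.8 × (j's share) ≥ 1, i.e. iff j's share is at least 0.1724.
The shares above 0.1724 belong to Player 2, Player 3 and Player 7, contributing 14 each; the remaining 4 contribute 0. Total contributed: 42.
Player 4 keeps 14 and receives 5.8 × 42 × 3/37 = 19.75 from the pooled fund, for a payoff of 33.75.

33.75 dollars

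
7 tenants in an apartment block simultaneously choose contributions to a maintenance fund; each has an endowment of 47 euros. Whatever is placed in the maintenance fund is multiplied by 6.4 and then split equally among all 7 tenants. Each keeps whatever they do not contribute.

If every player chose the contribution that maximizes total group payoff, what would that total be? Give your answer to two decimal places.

2105.60 euros

Each contributed unit returns 6.400 to the group as a whole (0.9143 to each of 7 players), which exceeds 1, so the social optimum is full contribution: group total = 6.400 × 329 = 2105.60.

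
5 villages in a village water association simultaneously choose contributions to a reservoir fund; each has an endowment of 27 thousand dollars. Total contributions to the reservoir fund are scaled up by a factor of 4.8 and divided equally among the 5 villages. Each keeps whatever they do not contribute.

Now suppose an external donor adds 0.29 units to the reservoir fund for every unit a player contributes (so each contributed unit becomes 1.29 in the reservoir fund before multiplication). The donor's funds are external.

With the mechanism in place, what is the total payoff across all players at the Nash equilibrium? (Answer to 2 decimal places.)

835.92 thousand dollars

With the mechanism, a contributed unit returns 4.8 × 1.29 / 5 = 1.2384 per unit of net cost to the contributor — now above 1 — so contributing fully is weakly dominant for every player.
So the Nash equilibrium is full contribution by all 5; the group earns 4.8 × 1.29 × 135 = 835.92.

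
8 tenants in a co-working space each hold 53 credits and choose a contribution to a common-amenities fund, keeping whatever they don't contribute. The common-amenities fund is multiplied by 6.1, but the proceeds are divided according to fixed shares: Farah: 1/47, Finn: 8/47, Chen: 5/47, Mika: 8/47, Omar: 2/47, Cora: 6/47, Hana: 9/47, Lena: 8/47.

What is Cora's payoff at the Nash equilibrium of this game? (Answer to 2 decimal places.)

A player with share s gets back 6.1·s per unit contributed, so full contribution is dominant for anyone with s > 1/6.1 = 0.1639 and zero contribution is dominant for anyone below.
Finn, Mika, Hana and Lena are above the threshold, contributing 53 each; the remaining 4 contribute 0. Total contributed: 212.
Cora keeps 53 and receives 6.1 × 212 × 6/47 = 165.09 from the common-amenities fund, for a payoff of 218.09.

218.09 credits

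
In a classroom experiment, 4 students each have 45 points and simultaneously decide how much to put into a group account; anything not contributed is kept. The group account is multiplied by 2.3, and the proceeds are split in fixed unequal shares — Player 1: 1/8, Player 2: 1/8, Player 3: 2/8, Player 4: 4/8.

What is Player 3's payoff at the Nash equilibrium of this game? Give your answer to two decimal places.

For player j, contributing a unit is worthwhile iff 2.3 × (j's share) ≥ 1, i.e. iff j's share is at least 0.4348.
The only share above 0.4348 is Player 4's 4/8, contributing 45; the remaining 3 contribute 0. Total contributed: 45.
Player 3 keeps 45 and receives 2.3 × 45 × 2/8 = 25.88 from the group account, for a payoff of 70.88.

70.88 points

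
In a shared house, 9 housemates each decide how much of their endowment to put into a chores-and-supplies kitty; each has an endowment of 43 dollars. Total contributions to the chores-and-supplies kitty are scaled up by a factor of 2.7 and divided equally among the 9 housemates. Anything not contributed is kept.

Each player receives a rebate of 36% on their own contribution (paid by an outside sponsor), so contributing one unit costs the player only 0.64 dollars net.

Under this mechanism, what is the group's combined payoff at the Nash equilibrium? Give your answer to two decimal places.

Even with the mechanism, each unit contributed returns only (2.7/9) / 0.64 = 0.4688 per unit of net cost, so contributing nothing is still dominant.
Everyone keeps their endowment and the group total is 9 × 43 = 387.

387.00 dollars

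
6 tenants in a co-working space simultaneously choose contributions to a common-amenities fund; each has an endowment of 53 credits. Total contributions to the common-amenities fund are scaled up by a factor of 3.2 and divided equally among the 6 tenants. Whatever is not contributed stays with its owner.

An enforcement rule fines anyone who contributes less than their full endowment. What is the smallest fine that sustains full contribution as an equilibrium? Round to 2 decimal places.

Given the others contribute fully, the best deviation is to contribute 0 (any partial contribution still incurs the fine and gives up units whose private return 0.5333 is below 1).
Deviating from 53 to 0 saves 53 credits but forfeits the deviator's share of the drop in the common-amenities fund: 3.2/6 × 53 = 28.27.
So the deviation gain is 53 − 28.27 = 24.73, and the fine must be at least 24.73 credits to wipe it out.

24.73 credits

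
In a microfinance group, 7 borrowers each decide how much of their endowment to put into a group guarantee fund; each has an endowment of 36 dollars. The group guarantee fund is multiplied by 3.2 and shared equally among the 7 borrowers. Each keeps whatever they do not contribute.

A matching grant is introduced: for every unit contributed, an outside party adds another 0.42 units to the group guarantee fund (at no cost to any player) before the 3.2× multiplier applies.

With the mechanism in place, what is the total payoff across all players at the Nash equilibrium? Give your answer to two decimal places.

252.00 dollars

The effective private return is 3.2 × 1.42 / 7 = 0.6491, which is still under 1, so the mechanism doesn't change anyone's dominant strategy: zero contribution.
Everyone keeps their endowment and the group total is 7 × 36 = 252.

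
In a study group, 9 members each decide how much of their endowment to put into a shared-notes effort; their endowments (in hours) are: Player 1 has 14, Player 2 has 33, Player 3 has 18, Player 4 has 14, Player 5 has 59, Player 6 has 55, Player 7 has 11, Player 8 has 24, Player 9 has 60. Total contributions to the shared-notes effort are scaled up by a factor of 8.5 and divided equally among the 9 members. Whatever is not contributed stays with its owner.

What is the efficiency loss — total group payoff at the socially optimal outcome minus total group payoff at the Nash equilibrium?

The private return per contributed unit is 8.5/9 = 0.9444 < 1 for every player regardless of endowment, so the Nash equilibrium is zero contribution and the group total is Σ E_j = 14 + 33 + 18 + 14 + 59 + 55 + 11 + 24 + 60 = 288.
Each contributed unit returns 8.500 to the group, so the social optimum is full contribution by everyone: group total = 8.500 × 288 = 2448.00.
Efficiency loss = (8.500 − 1) × 288 = 2160.00.

2160.00 hours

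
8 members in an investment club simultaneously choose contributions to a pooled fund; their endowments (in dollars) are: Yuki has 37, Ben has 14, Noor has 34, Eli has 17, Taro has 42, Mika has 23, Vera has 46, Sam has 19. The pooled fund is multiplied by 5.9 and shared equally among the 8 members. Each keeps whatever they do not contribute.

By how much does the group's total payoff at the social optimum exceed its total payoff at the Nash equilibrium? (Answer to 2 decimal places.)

The private return per contributed unit is 5.9/8 = 0.7375 < 1 for every player regardless of endowment, so the Nash equilibrium is zero contribution and the group total is Σ E_j = 37 + 14 + 34 + 17 + 42 + 23 + 46 + 19 = 232.
Each contributed unit returns 5.900 to the group, so the social optimum is full contribution by everyone: group total = 5.900 × 232 = 1368.80.
Efficiency loss = (5.900 − 1) × 232 = 1136.80.

1136.80 dollars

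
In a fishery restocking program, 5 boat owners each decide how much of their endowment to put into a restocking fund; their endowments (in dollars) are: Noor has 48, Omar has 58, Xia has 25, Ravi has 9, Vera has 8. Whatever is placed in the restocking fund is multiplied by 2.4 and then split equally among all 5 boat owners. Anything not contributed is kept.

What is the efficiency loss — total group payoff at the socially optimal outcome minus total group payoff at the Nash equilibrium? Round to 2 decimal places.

207.20 dollars

The private return per contributed unit is 2.4/5 = 0.4800 < 1 for every player regardless of endowment, so the Nash equilibrium is zero contribution and the group total is Σ E_j = 48 + 58 + 25 + 9 + 8 = 148.
Each contributed unit returns 2.400 to the group, so the social optimum is full contribution by everyone: group total = 2.400 × 148 = 355.20.
Efficiency loss = (2.400 − 1) × 148 = 207.20.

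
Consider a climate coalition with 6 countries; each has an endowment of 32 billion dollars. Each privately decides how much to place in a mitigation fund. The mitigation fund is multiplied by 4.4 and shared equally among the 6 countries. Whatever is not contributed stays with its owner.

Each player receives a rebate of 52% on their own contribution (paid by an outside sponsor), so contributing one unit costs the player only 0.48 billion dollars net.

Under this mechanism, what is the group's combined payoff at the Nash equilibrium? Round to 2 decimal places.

944.64 billion dollars

Under the mechanism each unit contributed yields (4.4/6) / 0.48 = 1.5278 back to its contributor per unit of net cost, which exceeds 1, making full contribution the dominant choice for everyone.
At the Nash equilibrium everyone contributes 32. Group total payoff = 6 × (32 × 0.52 + 4.4 × 32) = 944.64.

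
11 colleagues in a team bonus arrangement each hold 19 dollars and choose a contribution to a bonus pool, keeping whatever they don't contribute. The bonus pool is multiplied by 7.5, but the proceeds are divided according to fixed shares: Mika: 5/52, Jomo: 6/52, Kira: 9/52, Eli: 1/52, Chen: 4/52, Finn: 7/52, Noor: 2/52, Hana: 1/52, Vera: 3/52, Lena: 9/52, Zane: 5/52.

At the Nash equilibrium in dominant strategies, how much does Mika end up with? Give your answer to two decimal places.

For player j, contributing a unit is worthwhile iff 7.5 × (j's share) ≥ 1, i.e. iff j's share is at least 0.1333.
The shares above 0.1333 belong to Kira, Finn and Lena, contributing 19 each; the remaining 8 contribute 0. Total contributed: 57.
Mika keeps 19 and receives 7.5 × 57 × 5/52 = 41.11 from the bonus pool, for a payoff of 60.11.

60.11 dollars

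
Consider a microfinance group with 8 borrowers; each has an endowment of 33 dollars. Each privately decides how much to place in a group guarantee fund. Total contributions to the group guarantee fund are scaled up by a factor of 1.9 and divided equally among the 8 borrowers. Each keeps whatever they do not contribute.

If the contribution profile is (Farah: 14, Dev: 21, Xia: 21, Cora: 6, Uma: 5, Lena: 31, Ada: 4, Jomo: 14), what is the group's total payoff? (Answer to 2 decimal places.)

Total contributed: 14 + 21 + 21 + 6 + 5 + 31 + 4 + 14 = 116; total kept: 8 × 33 − 116 = 148.
The group guarantee fund pays out 1.9 × 116 = 220.40 in aggregate.
Group total = 148 + 220.40 = 368.40.

368.40 dollars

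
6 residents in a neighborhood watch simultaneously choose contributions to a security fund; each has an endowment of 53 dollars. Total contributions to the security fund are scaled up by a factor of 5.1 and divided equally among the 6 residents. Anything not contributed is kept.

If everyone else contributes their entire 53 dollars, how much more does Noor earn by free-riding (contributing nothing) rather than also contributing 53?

7.95 dollars

Switching from a contribution of 53 to 0 lets Noor keep an extra 53 dollars, but lowers the security fund by 53, which costs Noor their own share of that drop: 5.1/6 × 53 = 45.05.
Net gain = 53 − 45.05 = 7.95. The private return per contributed unit (0.8500) is below 1, so free-riding is indeed the best response regardless of what the others do.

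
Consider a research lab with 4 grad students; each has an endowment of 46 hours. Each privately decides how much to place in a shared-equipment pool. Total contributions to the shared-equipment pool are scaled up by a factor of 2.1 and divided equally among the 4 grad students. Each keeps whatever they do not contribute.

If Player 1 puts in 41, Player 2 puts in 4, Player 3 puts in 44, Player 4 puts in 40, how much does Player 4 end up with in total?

73.73 hours

Total contributed: 41 + 4 + 44 + 40 = 129.
Each receives 2.1 × 129 / 4 = 67.73 from the shared-equipment pool.
Player 4 keeps 46 − 40 = 6, so Player 4's payoff is 6 + 67.73 = 73.73.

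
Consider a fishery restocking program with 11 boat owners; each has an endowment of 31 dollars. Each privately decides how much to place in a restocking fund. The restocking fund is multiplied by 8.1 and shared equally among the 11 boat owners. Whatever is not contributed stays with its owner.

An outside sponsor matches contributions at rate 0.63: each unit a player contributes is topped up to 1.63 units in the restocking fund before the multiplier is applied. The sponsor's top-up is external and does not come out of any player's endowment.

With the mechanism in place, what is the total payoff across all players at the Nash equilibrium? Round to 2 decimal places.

4502.22 dollars

The effective private return per unit is now 8.1 × 1.63 / 11 = 1.2003 > 1, so every player's dominant strategy flips to full contribution.
At the Nash equilibrium everyone contributes 31. Group total payoff = 8.1 × 1.63 × 341 = 4502.22.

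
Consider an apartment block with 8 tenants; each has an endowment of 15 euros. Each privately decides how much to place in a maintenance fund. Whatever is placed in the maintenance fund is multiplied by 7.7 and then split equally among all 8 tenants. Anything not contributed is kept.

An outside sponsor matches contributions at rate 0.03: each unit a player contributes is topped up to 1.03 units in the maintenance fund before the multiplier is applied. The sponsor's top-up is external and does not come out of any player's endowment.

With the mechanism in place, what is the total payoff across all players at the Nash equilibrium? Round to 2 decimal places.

120.00 euros

Even with the mechanism, each unit contributed returns only 7.7 × 1.03 / 8 = 0.9914 per unit of net cost, so contributing nothing is still dominant.
Everyone keeps their endowment and the group total is 8 × 15 = 120.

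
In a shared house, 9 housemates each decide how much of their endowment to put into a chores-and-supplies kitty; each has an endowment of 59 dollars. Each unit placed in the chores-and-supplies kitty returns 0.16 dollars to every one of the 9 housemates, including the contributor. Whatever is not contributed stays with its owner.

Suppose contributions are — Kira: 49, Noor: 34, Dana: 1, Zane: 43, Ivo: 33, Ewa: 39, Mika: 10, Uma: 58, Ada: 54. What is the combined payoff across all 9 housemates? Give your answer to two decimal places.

672.24 dollars

Total contributed: 49 + 34 + 1 + 43 + 33 + 39 + 10 + 58 + 54 = 321; total kept: 9 × 59 − 321 = 210.
The chores-and-supplies kitty pays out 0.16 × 9 × 321 = 462.24 in aggregate.
Group total = 210 + 462.24 = 672.24.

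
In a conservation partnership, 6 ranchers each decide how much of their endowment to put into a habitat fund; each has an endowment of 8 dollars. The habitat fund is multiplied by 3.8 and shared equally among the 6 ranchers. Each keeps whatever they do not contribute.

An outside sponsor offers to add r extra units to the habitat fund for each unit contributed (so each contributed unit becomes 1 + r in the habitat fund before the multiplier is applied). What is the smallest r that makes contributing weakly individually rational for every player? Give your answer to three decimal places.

With matching at rate r, one contributed unit becomes (1 + r) in the habitat fund and returns 3.8 × (1 + r) / 6 to the contributor.
Setting this equal to 1: 1 + r = 6/3.8 = 1.5789.
So the minimum matching rate is r = 1.5789 − 1 = 0.579.

0.579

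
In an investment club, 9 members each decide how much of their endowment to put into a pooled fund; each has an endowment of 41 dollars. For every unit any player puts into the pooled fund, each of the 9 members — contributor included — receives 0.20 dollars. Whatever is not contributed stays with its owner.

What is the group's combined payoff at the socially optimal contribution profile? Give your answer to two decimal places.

664.20 dollars

Each contributed unit returns 1.800 to the group as a whole (0.20 to each of 9 players), which exceeds 1, so the social optimum is full contribution: group total = 1.800 × 369 = 664.20.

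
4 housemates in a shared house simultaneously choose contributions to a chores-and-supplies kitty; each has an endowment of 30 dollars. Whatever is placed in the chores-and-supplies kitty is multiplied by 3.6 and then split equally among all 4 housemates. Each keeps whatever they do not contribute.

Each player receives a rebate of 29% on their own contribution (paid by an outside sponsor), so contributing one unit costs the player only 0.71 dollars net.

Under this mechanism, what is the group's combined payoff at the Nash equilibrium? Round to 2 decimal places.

The effective private return per unit is now (3.6/4) / 0.71 = 1.2676 > 1, so every player's dominant strategy flips to full contribution.
At the Nash equilibrium everyone contributes 30. Group total payoff = 4 × (30 × 0.29 + 3.6 × 30) = 466.80.

466.80 dollars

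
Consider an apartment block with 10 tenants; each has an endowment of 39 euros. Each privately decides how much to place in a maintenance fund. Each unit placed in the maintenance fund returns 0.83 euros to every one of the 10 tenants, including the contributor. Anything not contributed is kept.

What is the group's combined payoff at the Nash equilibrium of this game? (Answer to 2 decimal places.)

The private return per contributed unit is 0.83 < 1, so contributing 0 is dominant for every player. At the Nash equilibrium everyone keeps their 39, and the group total is 10 × 39 = 390.

390.00 euros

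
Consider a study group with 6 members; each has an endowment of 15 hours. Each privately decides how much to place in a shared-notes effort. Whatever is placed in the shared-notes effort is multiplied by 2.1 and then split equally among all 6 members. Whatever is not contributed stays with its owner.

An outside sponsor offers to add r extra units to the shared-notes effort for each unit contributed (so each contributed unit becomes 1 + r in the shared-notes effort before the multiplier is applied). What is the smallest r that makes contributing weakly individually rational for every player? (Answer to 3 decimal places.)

With matching at rate r, one contributed unit becomes (1 + r) in the shared-notes effort and returns 2.1 × (1 + r) / 6 to the contributor.
Setting this equal to 1: 1 + r = 6/2.1 = 2.8571.
So the minimum matching rate is r = 2.8571 − 1 = 1.857.

1.857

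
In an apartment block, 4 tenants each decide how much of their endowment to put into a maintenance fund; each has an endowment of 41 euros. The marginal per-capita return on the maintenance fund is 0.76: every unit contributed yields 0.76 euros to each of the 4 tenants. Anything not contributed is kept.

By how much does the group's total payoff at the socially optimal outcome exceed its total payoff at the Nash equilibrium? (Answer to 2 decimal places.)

334.56 euros

The private return per contributed unit is 0.76 < 1, so contributing 0 is dominant for every player. At the Nash equilibrium everyone keeps their 41, and the group total is 4 × 41 = 164.
Each contributed unit returns 3.040 to the group as a whole (0.76 to each of 4 players), which exceeds 1, so the social optimum is full contribution: group total = 3.040 × 164 = 498.56.
Efficiency loss = 498.56 − 164 = 334.56.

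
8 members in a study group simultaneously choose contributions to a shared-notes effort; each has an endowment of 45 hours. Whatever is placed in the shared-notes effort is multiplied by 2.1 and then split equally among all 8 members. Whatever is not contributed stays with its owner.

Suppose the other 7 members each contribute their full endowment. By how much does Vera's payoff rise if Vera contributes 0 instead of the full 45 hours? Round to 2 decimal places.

Switching from a contribution of 45 to 0 lets Vera keep an extra 45 hours, but lowers the shared-notes effort by 45, which costs Vera their own share of that drop: 2.1/8 × 45 = 11.81.
Net gain = 45 − 11.81 = 33.19. The private return per contributed unit (0.2625) is below 1, so free-riding is indeed the best response regardless of what the others do.

33.19 hours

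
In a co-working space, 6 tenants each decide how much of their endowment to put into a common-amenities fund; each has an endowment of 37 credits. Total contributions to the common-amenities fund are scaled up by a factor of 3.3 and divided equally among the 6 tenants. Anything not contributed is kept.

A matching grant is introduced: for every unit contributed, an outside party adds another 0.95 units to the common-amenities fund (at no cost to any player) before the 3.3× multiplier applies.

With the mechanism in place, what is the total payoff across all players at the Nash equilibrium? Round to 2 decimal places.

1428.57 credits

Under the mechanism each unit contributed yields 3.3 × 1.95 / 6 = 1.0725 back to its contributor per unit of net cost, which exceeds 1, making full contribution the dominant choice for everyone.
At the Nash equilibrium everyone contributes 37. Group total payoff = 3.3 × 1.95 × 222 = 1428.57.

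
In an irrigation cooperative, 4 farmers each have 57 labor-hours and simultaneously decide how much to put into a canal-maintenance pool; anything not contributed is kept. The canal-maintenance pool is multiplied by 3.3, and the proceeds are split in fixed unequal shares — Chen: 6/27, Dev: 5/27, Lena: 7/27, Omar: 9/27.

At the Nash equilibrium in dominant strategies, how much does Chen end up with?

98.80 labor-hours

A player with share s gets back 3.3·s per unit contributed, so full contribution is dominant for anyone with s > 1/3.3 = 0.3030 and zero contribution is dominant for anyone below.
Omar alone (share 9/27) is above the threshold, contributing 57; the remaining 3 contribute 0. Total contributed: 57.
Chen keeps 57 and receives 3.3 × 57 × 6/27 = 41.80 from the canal-maintenance pool, for a payoff of 98.80.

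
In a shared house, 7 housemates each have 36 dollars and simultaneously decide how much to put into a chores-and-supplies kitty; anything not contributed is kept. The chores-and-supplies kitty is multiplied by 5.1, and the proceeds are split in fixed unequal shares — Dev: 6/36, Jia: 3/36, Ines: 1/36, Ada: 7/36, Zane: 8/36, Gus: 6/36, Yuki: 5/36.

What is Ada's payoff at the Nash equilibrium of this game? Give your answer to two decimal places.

71.70 dollars

Each unit j contributes comes back to j as 5.1 × (j's share), so j prefers to contribute only if that share exceeds 1/5.1 = 0.1961; otherwise keeping the unit dominates.
Only Zane (8/36) clears that bar, contributing 36; the remaining 6 contribute 0. Total contributed: 36.
Ada keeps 36 and receives 5.1 × 36 × 7/36 = 35.70 from the chores-and-supplies kitty, for a payoff of 71.70.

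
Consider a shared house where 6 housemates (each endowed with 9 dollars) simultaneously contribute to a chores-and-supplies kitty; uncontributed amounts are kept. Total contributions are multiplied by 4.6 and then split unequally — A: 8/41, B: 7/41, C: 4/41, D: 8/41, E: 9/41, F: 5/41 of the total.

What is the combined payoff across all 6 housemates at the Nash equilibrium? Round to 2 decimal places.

Player j's private return per contributed unit is 4.6 × (j's share). Contributing is weakly dominant for j when that share is at least 1/4.6 = 0.2174, and contributing 0 is dominant otherwise.
E alone (share 9/41) is above the threshold, contributing 9; the remaining 5 contribute 0. Total contributed: 9.
The chores-and-supplies kitty pays out 4.6 × 9 = 41.40 in total (split across the unequal shares, but the aggregate is all that matters for the group sum).
The 5 free-riders keep 9 each, adding 45. Group total = 45 + 41.40 = 86.40.

86.40 dollars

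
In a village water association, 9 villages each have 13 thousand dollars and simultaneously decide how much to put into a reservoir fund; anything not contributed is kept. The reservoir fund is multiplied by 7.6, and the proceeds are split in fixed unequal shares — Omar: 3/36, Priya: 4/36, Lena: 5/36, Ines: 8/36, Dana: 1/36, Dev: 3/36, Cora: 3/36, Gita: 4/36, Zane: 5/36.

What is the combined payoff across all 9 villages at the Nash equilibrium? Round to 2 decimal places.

374.40 thousand dollars

For player j, contributing a unit is worthwhile iff 7.6 × (j's share) ≥ 1, i.e. iff j's share is at least 0.1316.
Lena, Ines and Zane are above the threshold, contributing 13 each; the remaining 6 contribute 0. Total contributed: 39.
The reservoir fund pays out 7.6 × 39 = 296.40 in total (split across the unequal shares, but the aggregate is all that matters for the group sum).
The 6 free-riders keep 13 each, adding 78. Group total = 78 + 296.40 = 374.40.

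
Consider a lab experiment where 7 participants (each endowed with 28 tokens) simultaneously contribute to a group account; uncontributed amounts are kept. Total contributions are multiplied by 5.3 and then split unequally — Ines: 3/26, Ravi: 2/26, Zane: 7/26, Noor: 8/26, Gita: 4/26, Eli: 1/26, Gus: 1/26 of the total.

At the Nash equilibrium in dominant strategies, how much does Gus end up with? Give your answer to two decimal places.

For player j, contributing a unit is worthwhile iff 5.3 × (j's share) ≥ 1, i.e. iff j's share is at least 0.1887.
Zane and Noor are above the threshold, contributing 28 each; the remaining 5 contribute 0. Total contributed: 56.
Gus keeps 28 and receives 5.3 × 56 × 1/26 = 11.42 from the group account, for a payoff of 39.42.

39.42 tokens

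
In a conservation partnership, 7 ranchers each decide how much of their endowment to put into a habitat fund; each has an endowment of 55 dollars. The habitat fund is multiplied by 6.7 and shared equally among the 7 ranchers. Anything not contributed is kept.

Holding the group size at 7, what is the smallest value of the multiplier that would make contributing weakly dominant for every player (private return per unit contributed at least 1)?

7

A contributed unit returns (multiplier)/7 to its contributor.
This reaches 1 exactly when the multiplier is 7.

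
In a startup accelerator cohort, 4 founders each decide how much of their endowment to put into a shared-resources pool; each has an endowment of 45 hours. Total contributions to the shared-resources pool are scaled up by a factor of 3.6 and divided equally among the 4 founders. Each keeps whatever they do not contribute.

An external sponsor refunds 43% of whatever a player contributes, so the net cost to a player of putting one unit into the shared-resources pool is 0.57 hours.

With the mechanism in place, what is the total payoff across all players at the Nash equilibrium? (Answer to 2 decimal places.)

725.40 hours

The effective private return per unit is now (3.6/4) / 0.57 = 1.5789 > 1, so every player's dominant strategy flips to full contribution.
At the Nash equilibrium everyone contributes 45. Group total payoff = 4 × (45 × 0.43 + 3.6 × 45) = 725.40.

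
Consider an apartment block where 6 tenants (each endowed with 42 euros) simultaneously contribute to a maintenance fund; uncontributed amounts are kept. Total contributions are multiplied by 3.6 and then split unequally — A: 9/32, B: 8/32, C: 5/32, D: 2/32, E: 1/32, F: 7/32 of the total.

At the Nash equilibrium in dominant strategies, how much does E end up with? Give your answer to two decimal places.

46.73 euros

A player with share s gets back 3.6·s per unit contributed, so full contribution is dominant for anyone with s > 1/3.6 = 0.2778 and zero contribution is dominant for anyone below.
Only A (9/32) clears that bar, contributing 42; the remaining 5 contribute 0. Total contributed: 42.
E keeps 42 and receives 3.6 × 42 × 1/32 = 4.73 from the maintenance fund, for a payoff of 46.73.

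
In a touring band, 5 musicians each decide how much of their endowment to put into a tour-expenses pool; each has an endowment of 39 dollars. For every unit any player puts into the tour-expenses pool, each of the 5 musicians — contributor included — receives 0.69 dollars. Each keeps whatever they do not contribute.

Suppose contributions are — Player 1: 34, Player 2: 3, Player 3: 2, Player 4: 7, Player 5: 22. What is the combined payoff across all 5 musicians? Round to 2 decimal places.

361.60 dollars

Total contributed: 34 + 3 + 2 + 7 + 22 = 68; total kept: 5 × 39 − 68 = 127.
The tour-expenses pool pays out 0.69 × 5 × 68 = 234.60 in aggregate.
Group total = 127 + 234.60 = 361.60.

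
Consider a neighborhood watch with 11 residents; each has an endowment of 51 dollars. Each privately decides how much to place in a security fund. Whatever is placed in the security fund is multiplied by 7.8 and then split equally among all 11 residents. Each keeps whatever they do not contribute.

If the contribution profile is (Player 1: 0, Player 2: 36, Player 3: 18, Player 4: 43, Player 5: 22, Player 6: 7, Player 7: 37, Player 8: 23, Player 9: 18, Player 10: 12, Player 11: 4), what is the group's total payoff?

2057.00 dollars

Total contributed: 0 + 36 + 18 + 43 + 22 + 7 + 37 + 23 + 18 + 12 + 4 = 220; total kept: 11 × 51 − 220 = 341.
The security fund pays out 7.8 × 220 = 1716.00 in aggregate.
Group total = 341 + 1716.00 = 2057.00.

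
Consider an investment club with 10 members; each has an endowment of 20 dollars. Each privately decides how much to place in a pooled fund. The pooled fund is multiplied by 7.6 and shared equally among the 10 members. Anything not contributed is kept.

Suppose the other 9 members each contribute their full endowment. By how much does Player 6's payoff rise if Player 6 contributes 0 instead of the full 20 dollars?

4.80 dollars

Switching from a contribution of 20 to 0 lets Player 6 keep an extra 20 dollars, but lowers the pooled fund by 20, which costs Player 6 their own share of that drop: 7.6/10 × 20 = 15.20.
Net gain = 20 − 15.20 = 4.80. The private return per contributed unit (0.7600) is below 1, so free-riding is indeed the best response regardless of what the others do.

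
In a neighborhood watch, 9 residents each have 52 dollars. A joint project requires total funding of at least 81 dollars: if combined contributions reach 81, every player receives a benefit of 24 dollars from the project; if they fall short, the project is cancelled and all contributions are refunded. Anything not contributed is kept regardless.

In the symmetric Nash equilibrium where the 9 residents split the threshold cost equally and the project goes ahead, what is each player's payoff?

67 dollars

Equal share of the threshold: 81/9 = 9.
At this profile no one gains by cutting their contribution: any cut drops the total below 81, the project is cancelled, contributions are refunded, and the deviator ends with 52, which is less than 52 − 9 + 24 = 67. Contributing more than 9 just wastes the excess. So contributing exactly 9 is a best response.
Each player's payoff: 52 − 9 + 24 = 67.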